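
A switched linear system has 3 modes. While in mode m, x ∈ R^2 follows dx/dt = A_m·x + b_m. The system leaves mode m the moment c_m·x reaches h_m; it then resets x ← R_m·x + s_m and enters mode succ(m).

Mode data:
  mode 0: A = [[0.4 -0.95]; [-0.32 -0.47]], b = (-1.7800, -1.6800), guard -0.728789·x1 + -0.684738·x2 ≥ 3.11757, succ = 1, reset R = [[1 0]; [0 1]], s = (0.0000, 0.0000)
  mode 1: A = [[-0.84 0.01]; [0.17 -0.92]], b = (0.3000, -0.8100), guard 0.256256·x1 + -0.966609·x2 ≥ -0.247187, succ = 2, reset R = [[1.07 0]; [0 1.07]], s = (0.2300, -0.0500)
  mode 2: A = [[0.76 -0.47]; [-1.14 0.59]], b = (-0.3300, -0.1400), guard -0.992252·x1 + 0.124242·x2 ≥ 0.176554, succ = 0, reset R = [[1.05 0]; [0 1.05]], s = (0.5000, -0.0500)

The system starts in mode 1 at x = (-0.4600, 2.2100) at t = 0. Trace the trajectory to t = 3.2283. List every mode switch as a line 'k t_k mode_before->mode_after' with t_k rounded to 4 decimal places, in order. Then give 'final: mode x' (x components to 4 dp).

1 1.0650 1->2
2 2.4726 2->0
final: 0 -0.6571 -1.0640

Mode 1: guard c·x = -0.2472 hit at Δt = 1.0650 (t = 1.0650), x⁻ = (0.0297, 0.2636) → reset → x⁺ = (0.2618, 0.2321), jump to mode 2
Mode 2: guard c·x = 0.1766 hit at Δt = 1.4076 (t = 2.4726), x⁻ = (-0.1794, -0.0115) → reset → x⁺ = (0.3117, -0.0620), jump to mode 0
Mode 0: flow for 0.7557 to horizon, guard not reached → x = (-0.6571, -1.0640)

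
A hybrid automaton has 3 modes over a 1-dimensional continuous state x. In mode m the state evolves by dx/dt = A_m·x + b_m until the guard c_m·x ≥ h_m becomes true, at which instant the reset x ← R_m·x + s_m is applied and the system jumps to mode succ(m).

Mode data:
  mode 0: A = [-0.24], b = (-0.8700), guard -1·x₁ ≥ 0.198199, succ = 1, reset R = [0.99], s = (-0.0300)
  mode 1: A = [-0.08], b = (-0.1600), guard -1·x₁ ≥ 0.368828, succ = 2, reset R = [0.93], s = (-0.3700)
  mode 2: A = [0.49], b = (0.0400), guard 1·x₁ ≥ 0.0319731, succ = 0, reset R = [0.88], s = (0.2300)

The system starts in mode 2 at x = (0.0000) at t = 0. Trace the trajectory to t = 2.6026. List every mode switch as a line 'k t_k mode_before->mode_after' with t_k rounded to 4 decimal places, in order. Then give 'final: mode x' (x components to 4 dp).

Mode 2: guard c·x = 0.0320 hit at Δt = 0.6745 (t = 0.6745), x⁻ = (0.0320) → reset → x⁺ = (0.2581), jump to mode 0
Mode 0: guard c·x = 0.1982 hit at Δt = 0.5209 (t = 1.1954), x⁻ = (-0.1982) → reset → x⁺ = (-0.2262), jump to mode 1
Mode 1: guard c·x = 0.3688 hit at Δt = 1.0477 (t = 2.2431), x⁻ = (-0.3688) → reset → x⁺ = (-0.7130), jump to mode 2
Mode 2: flow for 0.3595 to horizon, guard not reached → x = (-0.8346)

1 0.6745 2->0
2 1.1954 0->1
3 2.2431 1->2
final: 2 -0.8346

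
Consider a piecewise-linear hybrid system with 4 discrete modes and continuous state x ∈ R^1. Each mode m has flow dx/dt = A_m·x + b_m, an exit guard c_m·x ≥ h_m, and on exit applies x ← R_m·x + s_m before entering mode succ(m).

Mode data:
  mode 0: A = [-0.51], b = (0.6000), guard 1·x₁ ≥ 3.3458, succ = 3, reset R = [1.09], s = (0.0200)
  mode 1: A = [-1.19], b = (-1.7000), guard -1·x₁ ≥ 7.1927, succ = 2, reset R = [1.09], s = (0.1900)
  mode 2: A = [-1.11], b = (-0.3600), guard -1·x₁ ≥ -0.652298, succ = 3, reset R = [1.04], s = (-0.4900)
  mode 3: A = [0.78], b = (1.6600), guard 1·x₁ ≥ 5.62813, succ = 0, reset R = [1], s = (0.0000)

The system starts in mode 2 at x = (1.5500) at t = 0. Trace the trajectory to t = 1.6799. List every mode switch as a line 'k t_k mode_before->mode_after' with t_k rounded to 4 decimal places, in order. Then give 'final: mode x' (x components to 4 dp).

Mode 2: guard c·x = -0.6523 hit at Δt = 0.5873 (t = 0.5873), x⁻ = (0.6523) → reset → x⁺ = (0.1884), jump to mode 3
Mode 3: flow for 1.0926 to horizon, guard not reached → x = (3.3039)

1 0.5873 2->3
final: 3 3.3039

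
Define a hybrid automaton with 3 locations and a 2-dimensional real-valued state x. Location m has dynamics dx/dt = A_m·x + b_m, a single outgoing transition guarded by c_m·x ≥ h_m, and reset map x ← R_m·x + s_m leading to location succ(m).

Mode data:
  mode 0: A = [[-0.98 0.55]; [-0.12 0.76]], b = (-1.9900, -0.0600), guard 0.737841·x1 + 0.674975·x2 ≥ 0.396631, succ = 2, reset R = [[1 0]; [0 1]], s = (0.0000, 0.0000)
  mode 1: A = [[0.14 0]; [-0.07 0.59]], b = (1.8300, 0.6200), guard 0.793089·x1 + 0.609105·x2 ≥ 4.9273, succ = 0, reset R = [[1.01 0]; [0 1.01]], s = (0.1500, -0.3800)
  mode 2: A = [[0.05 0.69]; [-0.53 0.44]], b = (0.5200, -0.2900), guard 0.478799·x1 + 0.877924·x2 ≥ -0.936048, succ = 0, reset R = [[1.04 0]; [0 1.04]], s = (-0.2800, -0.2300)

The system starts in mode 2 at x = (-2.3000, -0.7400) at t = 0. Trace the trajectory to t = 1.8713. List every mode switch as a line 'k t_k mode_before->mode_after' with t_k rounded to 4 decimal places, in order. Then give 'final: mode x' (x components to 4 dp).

1 1.0982 2->0
final: 0 -2.2638 -0.0101

Mode 2: guard c·x = -0.9360 hit at Δt = 1.0982 (t = 1.0982), x⁻ = (-2.1187, 0.0893) → reset → x⁺ = (-2.4834, -0.1372), jump to mode 0
Mode 0: flow for 0.7731 to horizon, guard not reached → x = (-2.2638, -0.0101)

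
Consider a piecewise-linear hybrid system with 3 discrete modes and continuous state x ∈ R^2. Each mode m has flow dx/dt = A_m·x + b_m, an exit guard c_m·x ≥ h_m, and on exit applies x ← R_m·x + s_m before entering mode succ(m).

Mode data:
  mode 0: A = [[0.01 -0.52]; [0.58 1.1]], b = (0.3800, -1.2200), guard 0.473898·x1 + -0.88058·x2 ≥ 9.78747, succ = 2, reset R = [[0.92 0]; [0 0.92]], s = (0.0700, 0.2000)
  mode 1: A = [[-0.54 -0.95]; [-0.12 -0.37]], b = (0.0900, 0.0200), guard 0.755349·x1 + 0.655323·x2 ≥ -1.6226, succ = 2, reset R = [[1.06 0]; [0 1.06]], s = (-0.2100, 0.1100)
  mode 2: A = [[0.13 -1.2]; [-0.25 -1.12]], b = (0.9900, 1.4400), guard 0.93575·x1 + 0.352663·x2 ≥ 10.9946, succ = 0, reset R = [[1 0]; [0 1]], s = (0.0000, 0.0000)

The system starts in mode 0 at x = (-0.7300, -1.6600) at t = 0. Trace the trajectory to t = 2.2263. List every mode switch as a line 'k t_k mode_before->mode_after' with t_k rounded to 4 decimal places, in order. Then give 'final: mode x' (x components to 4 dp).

Mode 0: guard c·x = 9.7875 hit at Δt = 1.2626 (t = 1.2626), x⁻ = (2.9834, -9.5092) → reset → x⁺ = (2.8147, -8.5485), jump to mode 2
Mode 2: flow for 0.9637 to horizon, guard not reached → x = (10.7548, -3.2179)

1 1.2626 0->2
final: 2 10.7548 -3.2179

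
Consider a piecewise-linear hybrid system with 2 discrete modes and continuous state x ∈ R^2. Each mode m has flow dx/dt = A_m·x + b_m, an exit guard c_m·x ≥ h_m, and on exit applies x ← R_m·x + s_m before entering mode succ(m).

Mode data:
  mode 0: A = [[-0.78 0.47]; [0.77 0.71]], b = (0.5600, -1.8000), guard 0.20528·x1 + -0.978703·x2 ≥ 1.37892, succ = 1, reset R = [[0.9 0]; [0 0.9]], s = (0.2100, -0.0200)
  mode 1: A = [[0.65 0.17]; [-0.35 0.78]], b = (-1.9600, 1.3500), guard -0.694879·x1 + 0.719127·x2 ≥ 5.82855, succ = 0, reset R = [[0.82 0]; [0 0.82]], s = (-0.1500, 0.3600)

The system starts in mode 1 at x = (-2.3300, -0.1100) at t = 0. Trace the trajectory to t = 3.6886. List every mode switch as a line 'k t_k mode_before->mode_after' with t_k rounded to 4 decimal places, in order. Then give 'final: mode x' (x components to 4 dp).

1 0.7752 1->0
2 1.9692 0->1
3 3.3057 1->0
final: 0 -4.1020 -0.5275

Mode 1: guard c·x = 5.8285 hit at Δt = 0.7752 (t = 0.7752), x⁻ = (-5.6720, 2.6243) → reset → x⁺ = (-4.8010, 2.5119), jump to mode 0
Mode 0: guard c·x = 1.3789 hit at Δt = 1.1940 (t = 1.9692), x⁻ = (-1.4111, -1.7049) → reset → x⁺ = (-1.0600, -1.5544), jump to mode 1
Mode 1: guard c·x = 5.8285 hit at Δt = 1.3365 (t = 3.3057), x⁻ = (-6.9747, 1.3655) → reset → x⁺ = (-5.8693, 1.4797), jump to mode 0
Mode 0: flow for 0.3829 to horizon, guard not reached → x = (-4.1020, -0.5275)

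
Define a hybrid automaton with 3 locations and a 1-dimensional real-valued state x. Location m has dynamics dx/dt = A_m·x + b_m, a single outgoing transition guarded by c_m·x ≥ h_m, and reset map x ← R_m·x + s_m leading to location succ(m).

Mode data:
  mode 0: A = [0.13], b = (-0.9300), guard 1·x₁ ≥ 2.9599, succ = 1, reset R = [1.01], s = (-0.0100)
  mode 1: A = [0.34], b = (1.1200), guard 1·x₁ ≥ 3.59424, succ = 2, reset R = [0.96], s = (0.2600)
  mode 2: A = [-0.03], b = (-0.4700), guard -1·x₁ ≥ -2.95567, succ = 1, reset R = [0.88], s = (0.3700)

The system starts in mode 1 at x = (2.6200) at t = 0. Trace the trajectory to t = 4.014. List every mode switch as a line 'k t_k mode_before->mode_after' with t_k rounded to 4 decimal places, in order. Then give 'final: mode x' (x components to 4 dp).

Mode 1: guard c·x = 3.5942 hit at Δt = 0.4485 (t = 0.4485), x⁻ = (3.5942) → reset → x⁺ = (3.7105), jump to mode 2
Mode 2: guard c·x = -2.9557 hit at Δt = 1.3244 (t = 1.7729), x⁻ = (2.9557) → reset → x⁺ = (2.9710), jump to mode 1
Mode 1: guard c·x = 3.5942 hit at Δt = 0.2789 (t = 2.0518), x⁻ = (3.5942) → reset → x⁺ = (3.7105), jump to mode 2
Mode 2: guard c·x = -2.9557 hit at Δt = 1.3244 (t = 3.3762), x⁻ = (2.9557) → reset → x⁺ = (2.9710), jump to mode 1
Mode 1: guard c·x = 3.5942 hit at Δt = 0.2789 (t = 3.6552), x⁻ = (3.5942) → reset → x⁺ = (3.7105), jump to mode 2
Mode 2: flow for 0.3588 to horizon, guard not reached → x = (3.5030)

1 0.4485 1->2
2 1.7729 2->1
3 2.0518 1->2
4 3.3762 2->1
5 3.6552 1->2
final: 2 3.5030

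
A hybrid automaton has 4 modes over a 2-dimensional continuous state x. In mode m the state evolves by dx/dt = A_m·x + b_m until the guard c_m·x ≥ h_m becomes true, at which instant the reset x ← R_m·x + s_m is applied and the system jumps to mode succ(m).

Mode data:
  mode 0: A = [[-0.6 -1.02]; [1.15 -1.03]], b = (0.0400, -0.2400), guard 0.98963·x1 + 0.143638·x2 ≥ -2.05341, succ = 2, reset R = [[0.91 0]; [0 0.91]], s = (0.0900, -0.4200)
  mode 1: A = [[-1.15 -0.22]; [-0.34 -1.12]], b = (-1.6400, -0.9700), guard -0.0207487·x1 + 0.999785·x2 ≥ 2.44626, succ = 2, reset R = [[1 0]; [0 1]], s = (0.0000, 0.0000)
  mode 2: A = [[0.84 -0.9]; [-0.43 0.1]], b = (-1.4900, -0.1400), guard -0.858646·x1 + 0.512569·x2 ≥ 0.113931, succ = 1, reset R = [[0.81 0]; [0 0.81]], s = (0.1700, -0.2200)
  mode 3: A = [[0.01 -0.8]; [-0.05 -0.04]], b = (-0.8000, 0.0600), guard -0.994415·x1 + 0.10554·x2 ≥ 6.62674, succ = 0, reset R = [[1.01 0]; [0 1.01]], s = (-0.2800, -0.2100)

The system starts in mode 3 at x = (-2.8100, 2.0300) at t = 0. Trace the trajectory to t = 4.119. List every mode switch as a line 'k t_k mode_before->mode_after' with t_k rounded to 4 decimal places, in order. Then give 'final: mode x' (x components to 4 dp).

1 1.4050 3->0
2 2.6496 0->2
3 3.4343 2->1
final: 1 -1.1472 -1.3681

Mode 3: guard c·x = 6.6267 hit at Δt = 1.4050 (t = 1.4050), x⁻ = (-6.4182, 2.3153) → reset → x⁺ = (-6.7624, 2.1284), jump to mode 0
Mode 0: guard c·x = -2.0534 hit at Δt = 1.2446 (t = 2.6496), x⁻ = (-1.6903, -2.6497) → reset → x⁺ = (-1.4482, -2.8312), jump to mode 2
Mode 2: guard c·x = 0.1139 hit at Δt = 0.7847 (t = 3.4343), x⁻ = (-1.7043, -2.6328) → reset → x⁺ = (-1.2105, -2.3526), jump to mode 1
Mode 1: flow for 0.6847 to horizon, guard not reached → x = (-1.1472, -1.3681)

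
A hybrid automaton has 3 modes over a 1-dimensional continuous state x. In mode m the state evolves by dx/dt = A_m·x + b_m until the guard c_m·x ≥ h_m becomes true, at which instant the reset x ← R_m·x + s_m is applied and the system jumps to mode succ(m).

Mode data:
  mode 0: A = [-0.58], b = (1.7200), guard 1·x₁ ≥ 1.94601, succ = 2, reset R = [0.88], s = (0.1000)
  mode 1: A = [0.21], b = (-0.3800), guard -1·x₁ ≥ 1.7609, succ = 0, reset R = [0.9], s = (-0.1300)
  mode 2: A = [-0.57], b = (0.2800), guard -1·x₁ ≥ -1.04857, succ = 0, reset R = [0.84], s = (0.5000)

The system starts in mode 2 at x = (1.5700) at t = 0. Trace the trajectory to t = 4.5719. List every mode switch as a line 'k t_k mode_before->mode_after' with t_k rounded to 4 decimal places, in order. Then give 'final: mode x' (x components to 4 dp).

Mode 2: guard c·x = -1.0486 hit at Δt = 1.1586 (t = 1.1586), x⁻ = (1.0486) → reset → x⁺ = (1.3808), jump to mode 0
Mode 0: guard c·x = 1.9460 hit at Δt = 0.7605 (t = 1.9191), x⁻ = (1.9460) → reset → x⁺ = (1.8125), jump to mode 2
Mode 2: guard c·x = -1.0486 hit at Δt = 1.5143 (t = 3.4334), x⁻ = (1.0486) → reset → x⁺ = (1.3808), jump to mode 0
Mode 0: guard c·x = 1.9460 hit at Δt = 0.7605 (t = 4.1939), x⁻ = (1.9460) → reset → x⁺ = (1.8125), jump to mode 2
Mode 2: flow for 0.3780 to horizon, guard not reached → x = (1.5564)

1 1.1586 2->0
2 1.9191 0->2
3 3.4334 2->0
4 4.1939 0->2
final: 2 1.5564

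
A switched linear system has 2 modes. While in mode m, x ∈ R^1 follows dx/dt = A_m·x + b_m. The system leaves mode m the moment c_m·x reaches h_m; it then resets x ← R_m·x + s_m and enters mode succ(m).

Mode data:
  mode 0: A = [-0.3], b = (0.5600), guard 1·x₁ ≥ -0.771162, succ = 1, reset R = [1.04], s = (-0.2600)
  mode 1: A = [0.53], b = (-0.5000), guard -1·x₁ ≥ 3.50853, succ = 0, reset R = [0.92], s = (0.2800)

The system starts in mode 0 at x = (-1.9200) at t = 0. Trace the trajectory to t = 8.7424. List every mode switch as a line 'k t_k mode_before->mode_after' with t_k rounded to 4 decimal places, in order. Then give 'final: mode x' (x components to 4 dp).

Mode 0: guard c·x = -0.7712 hit at Δt = 1.2051 (t = 1.2051), x⁻ = (-0.7712) → reset → x⁺ = (-1.0620), jump to mode 1
Mode 1: guard c·x = 3.5085 hit at Δt = 1.5047 (t = 2.7098), x⁻ = (-3.5085) → reset → x⁺ = (-2.9478), jump to mode 0
Mode 0: guard c·x = -0.7712 hit at Δt = 2.0056 (t = 4.7154), x⁻ = (-0.7712) → reset → x⁺ = (-1.0620), jump to mode 1
Mode 1: guard c·x = 3.5085 hit at Δt = 1.5047 (t = 6.2201), x⁻ = (-3.5085) → reset → x⁺ = (-2.9478), jump to mode 0
Mode 0: guard c·x = -0.7712 hit at Δt = 2.0056 (t = 8.2257), x⁻ = (-0.7712) → reset → x⁺ = (-1.0620), jump to mode 1
Mode 1: flow for 0.5167 to horizon, guard not reached → x = (-1.6938)

1 1.2051 0->1
2 2.7098 1->0
3 4.7154 0->1
4 6.2201 1->0
5 8.2257 0->1
final: 1 -1.6938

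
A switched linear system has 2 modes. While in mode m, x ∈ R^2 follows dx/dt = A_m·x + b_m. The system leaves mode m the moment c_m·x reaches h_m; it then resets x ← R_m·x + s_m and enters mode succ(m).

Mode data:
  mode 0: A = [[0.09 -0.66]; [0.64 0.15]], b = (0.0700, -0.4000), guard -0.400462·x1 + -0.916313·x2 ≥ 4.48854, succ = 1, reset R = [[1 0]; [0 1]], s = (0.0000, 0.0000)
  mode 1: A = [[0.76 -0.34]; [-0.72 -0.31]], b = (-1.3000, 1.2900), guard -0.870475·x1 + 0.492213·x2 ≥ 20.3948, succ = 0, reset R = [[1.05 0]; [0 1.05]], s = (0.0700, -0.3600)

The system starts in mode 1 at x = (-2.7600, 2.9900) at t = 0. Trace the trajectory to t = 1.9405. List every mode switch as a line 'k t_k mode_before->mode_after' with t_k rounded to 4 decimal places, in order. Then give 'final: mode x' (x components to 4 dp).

Mode 1: guard c·x = 20.3948 hit at Δt = 1.4886 (t = 1.4886), x⁻ = (-17.1881, 11.0379) → reset → x⁺ = (-17.9775, 11.2298), jump to mode 0
Mode 0: flow for 0.4519 to horizon, guard not reached → x = (-21.3406, 5.9171)

1 1.4886 1->0
final: 0 -21.3406 5.9171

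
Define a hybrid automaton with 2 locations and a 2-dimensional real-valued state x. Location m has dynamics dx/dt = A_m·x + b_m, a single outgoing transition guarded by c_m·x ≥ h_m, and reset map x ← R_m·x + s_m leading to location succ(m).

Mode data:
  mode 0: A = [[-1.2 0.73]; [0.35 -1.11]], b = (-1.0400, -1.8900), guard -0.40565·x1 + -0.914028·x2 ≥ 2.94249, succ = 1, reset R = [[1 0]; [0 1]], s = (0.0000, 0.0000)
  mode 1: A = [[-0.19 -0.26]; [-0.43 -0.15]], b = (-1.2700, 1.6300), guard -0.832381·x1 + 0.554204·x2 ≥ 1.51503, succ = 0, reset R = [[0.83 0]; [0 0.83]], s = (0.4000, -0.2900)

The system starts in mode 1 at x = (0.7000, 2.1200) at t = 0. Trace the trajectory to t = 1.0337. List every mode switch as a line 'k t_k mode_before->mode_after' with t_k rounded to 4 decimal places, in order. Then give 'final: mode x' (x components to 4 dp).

1 0.4103 1->0
final: 0 -0.0536 0.1052

Mode 1: guard c·x = 1.5150 hit at Δt = 0.4103 (t = 0.4103), x⁻ = (-0.0949, 2.5912) → reset → x⁺ = (0.3212, 1.8607), jump to mode 0
Mode 0: flow for 0.6234 to horizon, guard not reached → x = (-0.0536, 0.1052)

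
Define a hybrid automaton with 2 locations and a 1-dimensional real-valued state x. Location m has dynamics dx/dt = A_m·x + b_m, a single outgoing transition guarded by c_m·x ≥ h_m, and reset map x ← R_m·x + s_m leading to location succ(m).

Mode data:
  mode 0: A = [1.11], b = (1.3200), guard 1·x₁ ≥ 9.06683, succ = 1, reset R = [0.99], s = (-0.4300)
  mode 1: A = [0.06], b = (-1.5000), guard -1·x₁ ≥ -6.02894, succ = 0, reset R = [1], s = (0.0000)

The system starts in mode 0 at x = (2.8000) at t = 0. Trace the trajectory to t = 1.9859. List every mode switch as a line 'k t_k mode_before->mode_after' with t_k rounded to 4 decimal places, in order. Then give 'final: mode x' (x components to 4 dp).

Mode 0: guard c·x = 9.0668 hit at Δt = 0.8507 (t = 0.8507), x⁻ = (9.0668) → reset → x⁺ = (8.5462), jump to mode 1
Mode 1: flow for 1.1352 to horizon, guard not reached → x = (7.3864)

1 0.8507 0->1
final: 1 7.3864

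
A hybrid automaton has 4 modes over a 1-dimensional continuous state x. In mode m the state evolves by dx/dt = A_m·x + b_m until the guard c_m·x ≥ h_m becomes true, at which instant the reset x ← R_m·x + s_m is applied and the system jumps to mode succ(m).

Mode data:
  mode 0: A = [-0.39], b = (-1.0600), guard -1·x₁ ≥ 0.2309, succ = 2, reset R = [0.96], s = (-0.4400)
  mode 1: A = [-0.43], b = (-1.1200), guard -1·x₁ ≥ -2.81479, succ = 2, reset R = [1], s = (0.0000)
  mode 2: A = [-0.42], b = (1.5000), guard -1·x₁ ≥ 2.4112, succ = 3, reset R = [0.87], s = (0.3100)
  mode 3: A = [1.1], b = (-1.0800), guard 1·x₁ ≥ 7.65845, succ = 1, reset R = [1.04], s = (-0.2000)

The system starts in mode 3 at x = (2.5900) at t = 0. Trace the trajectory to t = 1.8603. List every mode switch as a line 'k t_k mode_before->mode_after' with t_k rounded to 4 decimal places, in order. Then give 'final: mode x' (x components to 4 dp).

Mode 3: guard c·x = 7.6585 hit at Δt = 1.2941 (t = 1.2941), x⁻ = (7.6585) → reset → x⁺ = (7.7648), jump to mode 1
Mode 1: flow for 0.5662 to horizon, guard not reached → x = (5.5240)

1 1.2941 3->1
final: 1 5.5240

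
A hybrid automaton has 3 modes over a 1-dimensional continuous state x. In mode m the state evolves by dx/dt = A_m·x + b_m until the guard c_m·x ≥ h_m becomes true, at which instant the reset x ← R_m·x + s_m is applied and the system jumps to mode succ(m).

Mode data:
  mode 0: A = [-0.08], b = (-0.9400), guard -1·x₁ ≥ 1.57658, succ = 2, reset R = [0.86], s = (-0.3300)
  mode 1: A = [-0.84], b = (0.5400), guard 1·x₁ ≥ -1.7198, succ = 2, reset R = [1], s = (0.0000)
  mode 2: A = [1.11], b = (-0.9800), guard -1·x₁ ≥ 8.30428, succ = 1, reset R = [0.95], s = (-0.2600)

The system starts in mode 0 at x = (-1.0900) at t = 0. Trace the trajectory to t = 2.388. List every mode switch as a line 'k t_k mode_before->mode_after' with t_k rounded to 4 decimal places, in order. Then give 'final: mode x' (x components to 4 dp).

1 0.5840 0->2
2 1.7321 2->1
final: 1 -4.4248

Mode 0: guard c·x = 1.5766 hit at Δt = 0.5840 (t = 0.5840), x⁻ = (-1.5766) → reset → x⁺ = (-1.6859), jump to mode 2
Mode 2: guard c·x = 8.3043 hit at Δt = 1.1481 (t = 1.7321), x⁻ = (-8.3043) → reset → x⁺ = (-8.1491), jump to mode 1
Mode 1: flow for 0.6559 to horizon, guard not reached → x = (-4.4248)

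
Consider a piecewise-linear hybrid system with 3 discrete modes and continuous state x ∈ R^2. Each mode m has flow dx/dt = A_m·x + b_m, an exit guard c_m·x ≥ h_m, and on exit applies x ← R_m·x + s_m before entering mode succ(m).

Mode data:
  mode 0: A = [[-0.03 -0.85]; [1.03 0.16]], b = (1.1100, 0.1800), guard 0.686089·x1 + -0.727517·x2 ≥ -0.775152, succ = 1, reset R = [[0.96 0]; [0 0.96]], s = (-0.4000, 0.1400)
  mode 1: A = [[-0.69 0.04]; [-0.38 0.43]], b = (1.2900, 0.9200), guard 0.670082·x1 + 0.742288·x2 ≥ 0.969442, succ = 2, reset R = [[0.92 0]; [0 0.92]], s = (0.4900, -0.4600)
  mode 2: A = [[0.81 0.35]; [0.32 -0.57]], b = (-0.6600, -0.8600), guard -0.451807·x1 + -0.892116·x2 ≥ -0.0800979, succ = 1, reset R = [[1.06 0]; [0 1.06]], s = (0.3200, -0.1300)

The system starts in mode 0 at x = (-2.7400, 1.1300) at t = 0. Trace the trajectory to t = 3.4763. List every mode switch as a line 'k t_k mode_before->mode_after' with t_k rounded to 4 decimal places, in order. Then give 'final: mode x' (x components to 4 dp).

Mode 0: guard c·x = -0.7752 hit at Δt = 0.8091 (t = 0.8091), x⁻ = (-1.8964, -0.7229) → reset → x⁺ = (-2.2205, -0.5540), jump to mode 1
Mode 1: guard c·x = 0.9694 hit at Δt = 1.2401 (t = 2.0492), x⁻ = (0.1462, 1.1741) → reset → x⁺ = (0.6245, 0.6201), jump to mode 2
Mode 2: guard c·x = -0.0801 hit at Δt = 1.0198 (t = 3.0690), x⁻ = (0.5150, -0.1710) → reset → x⁺ = (0.8659, -0.3113), jump to mode 1
Mode 1: flow for 0.4073 to horizon, guard not reached → x = (1.1088, -0.1287)

1 0.8091 0->1
2 2.0492 1->2
3 3.0690 2->1
final: 1 1.1088 -0.1287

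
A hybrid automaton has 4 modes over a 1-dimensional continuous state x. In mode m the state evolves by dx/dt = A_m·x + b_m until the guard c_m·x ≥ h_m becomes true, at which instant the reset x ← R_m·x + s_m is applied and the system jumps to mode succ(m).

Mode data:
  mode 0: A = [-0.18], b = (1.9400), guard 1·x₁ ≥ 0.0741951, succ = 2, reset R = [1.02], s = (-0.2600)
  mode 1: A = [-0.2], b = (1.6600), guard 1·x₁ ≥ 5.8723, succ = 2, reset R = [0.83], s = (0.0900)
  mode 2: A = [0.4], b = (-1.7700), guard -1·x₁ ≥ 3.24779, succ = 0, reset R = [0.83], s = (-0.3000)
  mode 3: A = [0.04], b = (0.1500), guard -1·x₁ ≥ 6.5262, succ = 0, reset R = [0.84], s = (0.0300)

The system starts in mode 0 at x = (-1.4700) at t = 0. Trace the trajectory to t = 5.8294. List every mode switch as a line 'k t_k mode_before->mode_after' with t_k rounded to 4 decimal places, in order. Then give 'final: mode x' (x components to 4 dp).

Mode 0: guard c·x = 0.0742 hit at Δt = 0.7487 (t = 0.7487), x⁻ = (0.0742) → reset → x⁺ = (-0.1843), jump to mode 2
Mode 2: guard c·x = 3.2478 hit at Δt = 1.2740 (t = 2.0227), x⁻ = (-3.2478) → reset → x⁺ = (-2.9957), jump to mode 0
Mode 0: guard c·x = 0.0742 hit at Δt = 1.4009 (t = 3.4236), x⁻ = (0.0742) → reset → x⁺ = (-0.1843), jump to mode 2
Mode 2: guard c·x = 3.2478 hit at Δt = 1.2740 (t = 4.6976), x⁻ = (-3.2478) → reset → x⁺ = (-2.9957), jump to mode 0
Mode 0: flow for 1.1318 to horizon, guard not reached → x = (-0.4571)

1 0.7487 0->2
2 2.0227 2->0
3 3.4236 0->2
4 4.6976 2->0
final: 0 -0.4571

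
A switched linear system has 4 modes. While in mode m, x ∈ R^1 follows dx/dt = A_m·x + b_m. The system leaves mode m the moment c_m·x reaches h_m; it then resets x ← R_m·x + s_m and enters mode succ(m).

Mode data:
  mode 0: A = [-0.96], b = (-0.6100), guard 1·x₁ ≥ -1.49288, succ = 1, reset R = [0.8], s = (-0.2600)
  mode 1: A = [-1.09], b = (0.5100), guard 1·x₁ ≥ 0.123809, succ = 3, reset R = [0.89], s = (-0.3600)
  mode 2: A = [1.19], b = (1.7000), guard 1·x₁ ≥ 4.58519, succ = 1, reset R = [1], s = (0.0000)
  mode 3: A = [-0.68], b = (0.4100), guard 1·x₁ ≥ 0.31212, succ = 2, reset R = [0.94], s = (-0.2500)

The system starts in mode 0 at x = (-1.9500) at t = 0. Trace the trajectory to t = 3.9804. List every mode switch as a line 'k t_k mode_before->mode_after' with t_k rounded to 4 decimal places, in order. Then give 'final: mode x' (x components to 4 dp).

1 0.4451 0->1
2 2.0234 1->3
3 3.6054 3->2
final: 2 0.8713

Mode 0: guard c·x = -1.4929 hit at Δt = 0.4451 (t = 0.4451), x⁻ = (-1.4929) → reset → x⁺ = (-1.4543), jump to mode 1
Mode 1: guard c·x = 0.1238 hit at Δt = 1.5783 (t = 2.0234), x⁻ = (0.1238) → reset → x⁺ = (-0.2498), jump to mode 3
Mode 3: guard c·x = 0.3121 hit at Δt = 1.5820 (t = 3.6054), x⁻ = (0.3121) → reset → x⁺ = (0.0434), jump to mode 2
Mode 2: flow for 0.3750 to horizon, guard not reached → x = (0.8713)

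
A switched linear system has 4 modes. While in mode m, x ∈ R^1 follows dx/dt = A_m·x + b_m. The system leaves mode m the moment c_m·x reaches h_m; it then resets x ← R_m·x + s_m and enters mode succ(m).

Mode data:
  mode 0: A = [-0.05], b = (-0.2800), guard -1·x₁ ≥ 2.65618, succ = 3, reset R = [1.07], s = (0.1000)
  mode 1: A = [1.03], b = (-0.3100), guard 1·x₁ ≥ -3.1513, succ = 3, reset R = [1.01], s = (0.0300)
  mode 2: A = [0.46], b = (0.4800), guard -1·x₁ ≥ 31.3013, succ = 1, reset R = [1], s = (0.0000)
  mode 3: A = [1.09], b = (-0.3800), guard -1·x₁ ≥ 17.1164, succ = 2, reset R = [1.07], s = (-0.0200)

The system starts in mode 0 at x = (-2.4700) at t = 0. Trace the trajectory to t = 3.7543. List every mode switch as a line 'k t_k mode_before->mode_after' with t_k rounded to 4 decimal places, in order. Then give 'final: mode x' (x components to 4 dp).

Mode 0: guard c·x = 2.6562 hit at Δt = 1.2265 (t = 1.2265), x⁻ = (-2.6562) → reset → x⁺ = (-2.7421), jump to mode 3
Mode 3: guard c·x = 17.1164 hit at Δt = 1.5888 (t = 2.8153), x⁻ = (-17.1164) → reset → x⁺ = (-18.3345), jump to mode 2
Mode 2: flow for 0.9390 to horizon, guard not reached → x = (-27.6759)

1 1.2265 0->3
2 2.8153 3->2
final: 2 -27.6759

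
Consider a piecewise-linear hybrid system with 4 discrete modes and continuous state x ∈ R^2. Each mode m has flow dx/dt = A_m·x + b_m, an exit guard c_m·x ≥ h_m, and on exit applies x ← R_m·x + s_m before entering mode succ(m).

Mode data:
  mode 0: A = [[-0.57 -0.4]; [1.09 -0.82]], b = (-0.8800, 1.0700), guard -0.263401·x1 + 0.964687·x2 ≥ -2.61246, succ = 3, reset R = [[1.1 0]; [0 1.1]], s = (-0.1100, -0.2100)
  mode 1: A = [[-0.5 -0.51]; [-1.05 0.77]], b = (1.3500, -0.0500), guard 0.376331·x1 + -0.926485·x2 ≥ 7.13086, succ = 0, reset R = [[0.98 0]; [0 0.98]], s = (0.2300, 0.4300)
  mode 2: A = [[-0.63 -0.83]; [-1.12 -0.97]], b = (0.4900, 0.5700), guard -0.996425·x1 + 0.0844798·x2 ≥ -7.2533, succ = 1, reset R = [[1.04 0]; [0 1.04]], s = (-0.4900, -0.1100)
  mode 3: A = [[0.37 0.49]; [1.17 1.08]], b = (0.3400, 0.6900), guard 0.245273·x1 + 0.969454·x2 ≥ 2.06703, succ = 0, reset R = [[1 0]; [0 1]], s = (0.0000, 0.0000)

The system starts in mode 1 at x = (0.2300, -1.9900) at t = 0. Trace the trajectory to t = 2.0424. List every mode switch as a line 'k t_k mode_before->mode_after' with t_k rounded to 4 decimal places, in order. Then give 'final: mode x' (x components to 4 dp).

1 1.0237 1->0
2 1.5681 0->3
final: 3 2.7683 -1.7081

Mode 1: guard c·x = 7.1309 hit at Δt = 1.0237 (t = 1.0237), x⁻ = (2.8290, -6.5476) → reset → x⁺ = (3.0024, -5.9866), jump to mode 0
Mode 0: guard c·x = -2.6125 hit at Δt = 0.5444 (t = 1.5681), x⁻ = (2.4885, -2.0286) → reset → x⁺ = (2.6273, -2.4415), jump to mode 3
Mode 3: flow for 0.4743 to horizon, guard not reached → x = (2.7683, -1.7081)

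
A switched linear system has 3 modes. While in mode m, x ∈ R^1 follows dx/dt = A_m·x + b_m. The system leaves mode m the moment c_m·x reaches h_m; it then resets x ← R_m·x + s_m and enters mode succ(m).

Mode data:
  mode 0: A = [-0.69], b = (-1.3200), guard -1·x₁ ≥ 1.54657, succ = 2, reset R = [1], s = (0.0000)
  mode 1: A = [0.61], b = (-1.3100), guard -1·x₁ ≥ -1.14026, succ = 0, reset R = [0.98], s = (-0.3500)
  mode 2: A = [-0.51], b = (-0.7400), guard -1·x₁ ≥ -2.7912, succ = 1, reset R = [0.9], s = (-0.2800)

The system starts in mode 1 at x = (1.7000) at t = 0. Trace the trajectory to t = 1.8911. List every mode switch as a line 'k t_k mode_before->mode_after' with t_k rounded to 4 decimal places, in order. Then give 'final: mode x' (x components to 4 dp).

1 1.3299 1->0
final: 0 -0.0932

Mode 1: guard c·x = -1.1403 hit at Δt = 1.3299 (t = 1.3299), x⁻ = (1.1403) → reset → x⁺ = (0.7675), jump to mode 0
Mode 0: flow for 0.5612 to horizon, guard not reached → x = (-0.0932)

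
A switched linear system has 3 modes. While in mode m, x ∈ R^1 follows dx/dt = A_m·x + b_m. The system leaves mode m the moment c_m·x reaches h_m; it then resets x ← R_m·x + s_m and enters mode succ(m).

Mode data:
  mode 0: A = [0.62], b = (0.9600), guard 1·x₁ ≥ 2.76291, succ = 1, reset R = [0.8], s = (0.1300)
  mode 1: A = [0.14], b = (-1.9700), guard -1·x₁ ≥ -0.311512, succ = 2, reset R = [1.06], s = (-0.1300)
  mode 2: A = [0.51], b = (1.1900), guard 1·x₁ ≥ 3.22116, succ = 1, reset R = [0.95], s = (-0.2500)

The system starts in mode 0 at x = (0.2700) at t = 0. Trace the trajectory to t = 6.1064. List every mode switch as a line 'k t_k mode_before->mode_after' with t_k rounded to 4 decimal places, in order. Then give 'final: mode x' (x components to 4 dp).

1 1.3924 0->1
2 2.5318 1->2
3 4.0710 2->1
4 5.5023 1->2
final: 2 1.1143

Mode 0: guard c·x = 2.7629 hit at Δt = 1.3924 (t = 1.3924), x⁻ = (2.7629) → reset → x⁺ = (2.3403), jump to mode 1
Mode 1: guard c·x = -0.3115 hit at Δt = 1.1394 (t = 2.5318), x⁻ = (0.3115) → reset → x⁺ = (0.2002), jump to mode 2
Mode 2: guard c·x = 3.2212 hit at Δt = 1.5392 (t = 4.0710), x⁻ = (3.2212) → reset → x⁺ = (2.8101), jump to mode 1
Mode 1: guard c·x = -0.3115 hit at Δt = 1.4313 (t = 5.5023), x⁻ = (0.3115) → reset → x⁺ = (0.2002), jump to mode 2
Mode 2: flow for 0.6041 to horizon, guard not reached → x = (1.1143)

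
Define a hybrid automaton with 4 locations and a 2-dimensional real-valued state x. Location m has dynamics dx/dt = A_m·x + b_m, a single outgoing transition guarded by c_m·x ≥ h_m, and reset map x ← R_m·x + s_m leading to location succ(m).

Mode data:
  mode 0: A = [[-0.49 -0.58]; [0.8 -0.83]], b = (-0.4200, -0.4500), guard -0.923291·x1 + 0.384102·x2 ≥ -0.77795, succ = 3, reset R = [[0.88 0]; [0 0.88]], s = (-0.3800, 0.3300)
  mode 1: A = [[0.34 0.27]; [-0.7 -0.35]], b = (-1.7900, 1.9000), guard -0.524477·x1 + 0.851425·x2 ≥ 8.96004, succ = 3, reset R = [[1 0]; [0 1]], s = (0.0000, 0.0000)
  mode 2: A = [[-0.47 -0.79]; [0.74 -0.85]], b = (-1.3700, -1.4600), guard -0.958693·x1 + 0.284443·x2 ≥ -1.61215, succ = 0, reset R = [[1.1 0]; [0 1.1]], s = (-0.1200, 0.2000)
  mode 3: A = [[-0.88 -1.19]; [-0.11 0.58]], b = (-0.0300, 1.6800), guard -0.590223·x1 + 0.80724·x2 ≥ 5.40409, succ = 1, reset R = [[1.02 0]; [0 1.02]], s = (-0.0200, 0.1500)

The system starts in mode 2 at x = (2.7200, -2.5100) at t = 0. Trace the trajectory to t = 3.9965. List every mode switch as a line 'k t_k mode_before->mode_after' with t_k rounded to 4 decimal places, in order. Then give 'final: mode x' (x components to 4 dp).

1 1.1270 2->0
2 2.0141 0->3
3 3.5506 3->1
final: 1 -3.2387 5.9601

Mode 2: guard c·x = -1.6121 hit at Δt = 1.1270 (t = 1.1270), x⁻ = (1.4012, -0.9452) → reset → x⁺ = (1.4213, -0.8398), jump to mode 0
Mode 0: guard c·x = -0.7780 hit at Δt = 0.8871 (t = 2.0141), x⁻ = (0.7807, -0.1487) → reset → x⁺ = (0.3070, 0.1992), jump to mode 3
Mode 3: guard c·x = 5.4041 hit at Δt = 1.5365 (t = 3.5506), x⁻ = (-2.5842, 4.8050) → reset → x⁺ = (-2.6559, 5.0511), jump to mode 1
Mode 1: flow for 0.4459 to horizon, guard not reached → x = (-3.2387, 5.9601)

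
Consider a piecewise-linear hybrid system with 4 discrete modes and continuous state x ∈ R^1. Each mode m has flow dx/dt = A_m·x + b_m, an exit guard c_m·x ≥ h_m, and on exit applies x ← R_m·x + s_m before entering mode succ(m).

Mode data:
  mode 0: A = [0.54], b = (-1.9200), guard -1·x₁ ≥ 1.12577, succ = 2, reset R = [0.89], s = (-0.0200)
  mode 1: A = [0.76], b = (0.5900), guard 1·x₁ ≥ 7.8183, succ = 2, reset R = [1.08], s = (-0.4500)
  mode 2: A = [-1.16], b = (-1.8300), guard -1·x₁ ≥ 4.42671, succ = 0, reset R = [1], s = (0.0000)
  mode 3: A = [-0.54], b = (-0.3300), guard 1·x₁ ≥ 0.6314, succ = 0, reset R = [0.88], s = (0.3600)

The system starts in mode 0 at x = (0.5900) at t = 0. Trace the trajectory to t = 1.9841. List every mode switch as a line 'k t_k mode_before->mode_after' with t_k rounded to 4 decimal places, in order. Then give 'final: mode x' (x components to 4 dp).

Mode 0: guard c·x = 1.1258 hit at Δt = 0.8454 (t = 0.8454), x⁻ = (-1.1258) → reset → x⁺ = (-1.0219), jump to mode 2
Mode 2: flow for 1.1387 to horizon, guard not reached → x = (-1.4293)

1 0.8454 0->2
final: 2 -1.4293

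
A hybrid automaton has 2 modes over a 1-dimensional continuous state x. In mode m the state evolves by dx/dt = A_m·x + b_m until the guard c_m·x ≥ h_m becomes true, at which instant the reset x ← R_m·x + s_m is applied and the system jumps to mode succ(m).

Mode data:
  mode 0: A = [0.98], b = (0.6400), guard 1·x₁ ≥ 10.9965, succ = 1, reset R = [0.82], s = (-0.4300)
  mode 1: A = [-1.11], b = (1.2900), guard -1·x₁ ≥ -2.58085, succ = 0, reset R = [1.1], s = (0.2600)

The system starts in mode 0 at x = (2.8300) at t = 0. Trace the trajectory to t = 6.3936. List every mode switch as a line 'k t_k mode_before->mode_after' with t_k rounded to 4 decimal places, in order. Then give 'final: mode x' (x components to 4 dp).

1 1.2320 0->1
2 2.7231 1->0
3 3.8792 0->1
4 5.3703 1->0
final: 0 9.5750

Mode 0: guard c·x = 10.9965 hit at Δt = 1.2320 (t = 1.2320), x⁻ = (10.9965) → reset → x⁺ = (8.5871), jump to mode 1
Mode 1: guard c·x = -2.5808 hit at Δt = 1.4911 (t = 2.7231), x⁻ = (2.5809) → reset → x⁺ = (3.0989), jump to mode 0
Mode 0: guard c·x = 10.9965 hit at Δt = 1.1561 (t = 3.8792), x⁻ = (10.9965) → reset → x⁺ = (8.5871), jump to mode 1
Mode 1: guard c·x = -2.5808 hit at Δt = 1.4911 (t = 5.3703), x⁻ = (2.5808) → reset → x⁺ = (3.0989), jump to mode 0
Mode 0: flow for 1.0233 to horizon, guard not reached → x = (9.5750)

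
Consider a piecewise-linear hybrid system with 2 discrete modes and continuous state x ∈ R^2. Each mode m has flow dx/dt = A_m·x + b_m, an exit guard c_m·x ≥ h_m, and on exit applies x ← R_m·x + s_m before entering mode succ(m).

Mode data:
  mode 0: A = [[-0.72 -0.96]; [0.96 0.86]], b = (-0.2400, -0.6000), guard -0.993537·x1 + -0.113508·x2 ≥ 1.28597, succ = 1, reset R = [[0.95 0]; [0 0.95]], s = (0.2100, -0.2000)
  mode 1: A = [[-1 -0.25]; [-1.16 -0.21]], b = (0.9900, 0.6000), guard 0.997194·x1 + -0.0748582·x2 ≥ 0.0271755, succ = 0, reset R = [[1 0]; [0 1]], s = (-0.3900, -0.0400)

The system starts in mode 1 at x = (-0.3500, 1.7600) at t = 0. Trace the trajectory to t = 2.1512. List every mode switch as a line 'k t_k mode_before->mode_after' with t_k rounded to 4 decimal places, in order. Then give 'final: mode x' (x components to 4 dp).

Mode 1: guard c·x = 0.0272 hit at Δt = 0.9598 (t = 0.9598), x⁻ = (0.1769, 1.9928) → reset → x⁺ = (-0.2131, 1.9528), jump to mode 0
Mode 0: guard c·x = 1.2860 hit at Δt = 0.8069 (t = 1.7667), x⁻ = (-1.5524, 2.2591) → reset → x⁺ = (-1.2648, 1.9462), jump to mode 1
Mode 1: flow for 0.3845 to horizon, guard not reached → x = (-0.7228, 2.4321)

1 0.9598 1->0
2 1.7667 0->1
final: 1 -0.7228 2.4321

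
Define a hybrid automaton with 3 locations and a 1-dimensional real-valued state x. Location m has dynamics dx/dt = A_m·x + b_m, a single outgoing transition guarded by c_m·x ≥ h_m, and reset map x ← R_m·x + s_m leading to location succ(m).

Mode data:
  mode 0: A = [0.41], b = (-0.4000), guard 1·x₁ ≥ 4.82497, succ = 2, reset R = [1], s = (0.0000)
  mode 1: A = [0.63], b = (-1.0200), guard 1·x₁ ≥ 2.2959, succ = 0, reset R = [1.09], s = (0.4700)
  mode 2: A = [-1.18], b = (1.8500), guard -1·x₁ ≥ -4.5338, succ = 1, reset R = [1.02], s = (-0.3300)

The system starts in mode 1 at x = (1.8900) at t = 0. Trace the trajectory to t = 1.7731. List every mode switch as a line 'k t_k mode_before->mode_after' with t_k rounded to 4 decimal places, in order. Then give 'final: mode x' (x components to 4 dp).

1 1.4532 1->0
final: 0 3.2524

Mode 1: guard c·x = 2.2959 hit at Δt = 1.4532 (t = 1.4532), x⁻ = (2.2959) → reset → x⁺ = (2.9725), jump to mode 0
Mode 0: flow for 0.3199 to horizon, guard not reached → x = (3.2524)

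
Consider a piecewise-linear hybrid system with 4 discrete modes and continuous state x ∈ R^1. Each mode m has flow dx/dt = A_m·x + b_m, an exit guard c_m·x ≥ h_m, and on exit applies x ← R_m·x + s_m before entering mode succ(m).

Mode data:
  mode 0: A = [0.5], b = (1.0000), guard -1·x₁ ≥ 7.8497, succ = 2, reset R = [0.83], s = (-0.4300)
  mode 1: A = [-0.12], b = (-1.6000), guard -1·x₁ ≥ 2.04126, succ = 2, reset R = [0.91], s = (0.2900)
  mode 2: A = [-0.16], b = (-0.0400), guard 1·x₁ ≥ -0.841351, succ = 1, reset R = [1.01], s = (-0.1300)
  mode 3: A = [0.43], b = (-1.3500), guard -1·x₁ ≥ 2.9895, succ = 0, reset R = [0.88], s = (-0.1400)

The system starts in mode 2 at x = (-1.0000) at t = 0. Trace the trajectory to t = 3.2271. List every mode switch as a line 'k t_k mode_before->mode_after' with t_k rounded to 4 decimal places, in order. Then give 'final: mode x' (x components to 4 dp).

1 1.4854 2->1
2 2.2341 1->2
final: 2 -1.3740

Mode 2: guard c·x = -0.8414 hit at Δt = 1.4854 (t = 1.4854), x⁻ = (-0.8414) → reset → x⁺ = (-0.9798), jump to mode 1
Mode 1: guard c·x = 2.0413 hit at Δt = 0.7487 (t = 2.2341), x⁻ = (-2.0413) → reset → x⁺ = (-1.5675), jump to mode 2
Mode 2: flow for 0.9930 to horizon, guard not reached → x = (-1.3740)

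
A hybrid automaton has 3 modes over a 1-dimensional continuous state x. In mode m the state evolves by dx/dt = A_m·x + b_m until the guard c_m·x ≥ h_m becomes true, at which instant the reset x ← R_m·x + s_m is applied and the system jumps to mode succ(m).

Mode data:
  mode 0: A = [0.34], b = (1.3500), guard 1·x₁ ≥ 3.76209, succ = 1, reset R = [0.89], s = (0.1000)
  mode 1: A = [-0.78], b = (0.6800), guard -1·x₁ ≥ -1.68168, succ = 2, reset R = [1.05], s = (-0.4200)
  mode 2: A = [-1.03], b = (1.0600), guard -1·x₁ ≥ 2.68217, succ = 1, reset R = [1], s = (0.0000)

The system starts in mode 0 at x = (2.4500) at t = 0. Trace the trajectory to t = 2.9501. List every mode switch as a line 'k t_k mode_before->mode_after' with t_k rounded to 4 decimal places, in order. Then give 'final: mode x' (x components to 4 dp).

Mode 0: guard c·x = 3.7621 hit at Δt = 0.5469 (t = 0.5469), x⁻ = (3.7621) → reset → x⁺ = (3.4483), jump to mode 1
Mode 1: guard c·x = -1.6817 hit at Δt = 1.4837 (t = 2.0306), x⁻ = (1.6817) → reset → x⁺ = (1.3458), jump to mode 2
Mode 2: flow for 0.9195 to horizon, guard not reached → x = (1.1519)

1 0.5469 0->1
2 2.0306 1->2
final: 2 1.1519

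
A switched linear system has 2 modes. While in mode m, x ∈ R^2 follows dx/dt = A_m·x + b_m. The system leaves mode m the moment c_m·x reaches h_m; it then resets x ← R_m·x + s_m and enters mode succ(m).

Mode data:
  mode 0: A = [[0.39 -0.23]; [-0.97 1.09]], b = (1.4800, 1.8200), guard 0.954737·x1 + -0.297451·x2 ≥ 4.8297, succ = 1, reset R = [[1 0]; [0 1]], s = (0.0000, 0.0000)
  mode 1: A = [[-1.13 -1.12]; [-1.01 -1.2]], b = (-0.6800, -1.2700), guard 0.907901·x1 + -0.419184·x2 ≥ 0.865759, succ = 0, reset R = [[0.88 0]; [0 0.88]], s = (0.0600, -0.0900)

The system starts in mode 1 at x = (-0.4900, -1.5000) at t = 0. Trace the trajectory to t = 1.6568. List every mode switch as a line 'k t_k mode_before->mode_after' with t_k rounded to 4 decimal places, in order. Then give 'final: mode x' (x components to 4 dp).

1 1.2874 1->0
final: 0 1.1480 -1.2834

Mode 1: guard c·x = 0.8658 hit at Δt = 1.2874 (t = 1.2874), x⁻ = (0.3737, -1.2559) → reset → x⁺ = (0.3889, -1.1952), jump to mode 0
Mode 0: flow for 0.3694 to horizon, guard not reached → x = (1.1480, -1.2834)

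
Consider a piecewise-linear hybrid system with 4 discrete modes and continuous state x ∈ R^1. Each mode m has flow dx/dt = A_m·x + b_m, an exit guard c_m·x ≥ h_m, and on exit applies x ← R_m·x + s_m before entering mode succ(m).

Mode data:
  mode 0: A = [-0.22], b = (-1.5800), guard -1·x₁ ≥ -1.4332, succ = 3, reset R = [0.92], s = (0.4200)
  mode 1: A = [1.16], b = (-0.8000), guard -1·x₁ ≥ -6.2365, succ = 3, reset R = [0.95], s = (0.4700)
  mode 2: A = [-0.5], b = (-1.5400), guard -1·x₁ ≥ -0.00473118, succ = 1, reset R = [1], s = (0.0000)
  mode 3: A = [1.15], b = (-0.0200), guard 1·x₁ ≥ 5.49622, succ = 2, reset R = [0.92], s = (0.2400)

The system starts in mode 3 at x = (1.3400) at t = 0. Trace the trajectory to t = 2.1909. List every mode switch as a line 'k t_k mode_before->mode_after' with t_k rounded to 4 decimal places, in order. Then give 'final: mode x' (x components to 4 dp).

Mode 3: guard c·x = 5.4962 hit at Δt = 1.2359 (t = 1.2359), x⁻ = (5.4962) → reset → x⁺ = (5.2965), jump to mode 2
Mode 2: flow for 0.9550 to horizon, guard not reached → x = (2.1162)

1 1.2359 3->2
final: 2 2.1162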